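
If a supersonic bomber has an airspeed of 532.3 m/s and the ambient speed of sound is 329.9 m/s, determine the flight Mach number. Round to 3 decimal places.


Step 1: M = V / a = 532.3 / 329.9
Step 2: M = 1.614

1.614


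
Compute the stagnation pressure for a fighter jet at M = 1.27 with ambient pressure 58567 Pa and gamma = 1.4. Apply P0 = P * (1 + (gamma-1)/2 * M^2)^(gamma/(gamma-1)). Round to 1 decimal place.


Step 1: (gamma-1)/2 * M^2 = 0.2 * 1.6129 = 0.32258
Step 2: 1 + 0.32258 = 1.32258
Step 3: Exponent gamma/(gamma-1) = 3.5
Step 4: P0 = 58567 * 1.32258^3.5 = 155822.4 Pa

155822.4


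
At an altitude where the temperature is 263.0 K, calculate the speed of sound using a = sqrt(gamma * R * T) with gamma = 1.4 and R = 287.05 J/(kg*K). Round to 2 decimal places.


Step 1: gamma * R * T = 1.4 * 287.05 * 263.0 = 105691.81
Step 2: a = sqrt(105691.81) = 325.10 m/s

325.10


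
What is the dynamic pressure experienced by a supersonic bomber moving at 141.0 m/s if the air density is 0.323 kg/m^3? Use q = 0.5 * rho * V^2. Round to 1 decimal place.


Step 1: V^2 = 141.0^2 = 19881.0
Step 2: q = 0.5 * 0.323 * 19881.0
Step 3: q = 3210.8 Pa

3210.8


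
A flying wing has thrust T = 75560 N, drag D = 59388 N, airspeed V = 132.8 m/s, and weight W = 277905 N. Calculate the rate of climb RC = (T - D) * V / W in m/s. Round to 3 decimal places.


Step 1: Excess thrust = T - D = 75560 - 59388 = 16172 N
Step 2: Excess power = 16172 * 132.8 = 2147641.6 W
Step 3: RC = 2147641.6 / 277905 = 7.728 m/s

7.728


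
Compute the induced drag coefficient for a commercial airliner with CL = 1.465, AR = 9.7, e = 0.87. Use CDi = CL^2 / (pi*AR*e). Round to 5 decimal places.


Step 1: CL^2 = 1.465^2 = 2.146225
Step 2: pi * AR * e = 3.14159 * 9.7 * 0.87 = 26.5119
Step 3: CDi = 2.146225 / 26.5119 = 0.08095

0.08095


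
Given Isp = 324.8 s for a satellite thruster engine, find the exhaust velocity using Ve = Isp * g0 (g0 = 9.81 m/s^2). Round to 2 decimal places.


Step 1: Ve = Isp * g0 = 324.8 * 9.81
Step 2: Ve = 3186.29 m/s

3186.29


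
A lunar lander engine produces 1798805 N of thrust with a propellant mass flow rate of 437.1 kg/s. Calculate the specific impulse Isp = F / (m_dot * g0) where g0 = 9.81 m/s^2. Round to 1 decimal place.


Step 1: m_dot * g0 = 437.1 * 9.81 = 4287.95
Step 2: Isp = 1798805 / 4287.95 = 419.5 s

419.5


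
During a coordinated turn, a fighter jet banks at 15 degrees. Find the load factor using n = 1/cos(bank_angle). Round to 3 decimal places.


Step 1: Convert 15 degrees to radians = 0.261799
Step 2: cos(15 deg) = 0.965926
Step 3: n = 1 / 0.965926 = 1.035

1.035


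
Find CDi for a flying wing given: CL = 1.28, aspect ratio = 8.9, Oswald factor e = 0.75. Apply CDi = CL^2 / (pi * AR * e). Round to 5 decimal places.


Step 1: CL^2 = 1.28^2 = 1.6384
Step 2: pi * AR * e = 3.14159 * 8.9 * 0.75 = 20.970131
Step 3: CDi = 1.6384 / 20.970131 = 0.07813

0.07813


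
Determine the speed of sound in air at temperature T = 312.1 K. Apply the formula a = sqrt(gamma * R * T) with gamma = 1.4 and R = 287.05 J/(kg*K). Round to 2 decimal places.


Step 1: gamma * R * T = 1.4 * 287.05 * 312.1 = 125423.627
Step 2: a = sqrt(125423.627) = 354.15 m/s

354.15


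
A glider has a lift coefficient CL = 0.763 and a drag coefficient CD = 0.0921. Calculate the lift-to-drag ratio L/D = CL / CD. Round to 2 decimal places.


Step 1: L/D = CL / CD = 0.763 / 0.0921
Step 2: L/D = 8.28

8.28


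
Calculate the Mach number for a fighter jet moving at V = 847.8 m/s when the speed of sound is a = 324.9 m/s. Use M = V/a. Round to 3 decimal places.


Step 1: M = V / a = 847.8 / 324.9
Step 2: M = 2.609

2.609


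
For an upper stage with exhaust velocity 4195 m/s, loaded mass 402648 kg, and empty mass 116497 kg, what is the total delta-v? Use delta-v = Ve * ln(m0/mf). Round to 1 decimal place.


Step 1: Mass ratio m0/mf = 402648 / 116497 = 3.456295
Step 2: ln(3.456295) = 1.240197
Step 3: delta-v = 4195 * 1.240197 = 5202.6 m/s

5202.6


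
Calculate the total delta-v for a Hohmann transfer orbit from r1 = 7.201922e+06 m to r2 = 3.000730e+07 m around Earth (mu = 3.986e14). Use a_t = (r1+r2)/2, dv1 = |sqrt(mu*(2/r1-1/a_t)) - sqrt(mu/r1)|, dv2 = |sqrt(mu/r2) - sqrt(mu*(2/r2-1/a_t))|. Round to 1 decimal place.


Step 1: Transfer semi-major axis a_t = (7.201922e+06 + 3.000730e+07) / 2 = 1.860461e+07 m
Step 2: v1 (circular at r1) = sqrt(mu/r1) = 7439.51 m/s
Step 3: v_t1 = sqrt(mu*(2/r1 - 1/a_t)) = 9448.17 m/s
Step 4: dv1 = |9448.17 - 7439.51| = 2008.66 m/s
Step 5: v2 (circular at r2) = 3644.64 m/s, v_t2 = 2267.61 m/s
Step 6: dv2 = |3644.64 - 2267.61| = 1377.03 m/s
Step 7: Total delta-v = 2008.66 + 1377.03 = 3385.7 m/s

3385.7


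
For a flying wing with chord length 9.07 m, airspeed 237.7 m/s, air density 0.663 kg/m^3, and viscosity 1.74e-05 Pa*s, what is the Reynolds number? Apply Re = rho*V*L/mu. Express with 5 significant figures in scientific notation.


Step 1: Numerator = rho * V * L = 0.663 * 237.7 * 9.07 = 1429.387557
Step 2: Re = 1429.387557 / 1.74e-05
Step 3: Re = 8.2149e+07

8.2149e+07


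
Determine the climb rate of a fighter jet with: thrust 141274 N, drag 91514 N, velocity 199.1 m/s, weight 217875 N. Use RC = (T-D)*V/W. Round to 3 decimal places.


Step 1: Excess thrust = T - D = 141274 - 91514 = 49760 N
Step 2: Excess power = 49760 * 199.1 = 9907216.0 W
Step 3: RC = 9907216.0 / 217875 = 45.472 m/s

45.472


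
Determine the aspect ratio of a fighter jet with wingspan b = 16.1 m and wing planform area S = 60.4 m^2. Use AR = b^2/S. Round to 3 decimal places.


Step 1: b^2 = 16.1^2 = 259.21
Step 2: AR = 259.21 / 60.4 = 4.292

4.292


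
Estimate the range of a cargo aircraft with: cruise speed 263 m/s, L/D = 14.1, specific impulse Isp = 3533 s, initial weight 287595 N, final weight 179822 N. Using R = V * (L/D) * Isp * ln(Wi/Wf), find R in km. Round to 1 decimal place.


Step 1: Coefficient = V * (L/D) * Isp = 263 * 14.1 * 3533 = 13101423.9 m
Step 2: Wi/Wf = 287595 / 179822 = 1.599332
Step 3: ln(1.599332) = 0.469586
Step 4: R = 13101423.9 * 0.469586 = 6152242.2 m = 6152.2 km

6152.2


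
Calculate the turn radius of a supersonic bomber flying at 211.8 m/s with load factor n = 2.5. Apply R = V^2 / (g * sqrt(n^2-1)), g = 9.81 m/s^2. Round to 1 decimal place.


Step 1: V^2 = 211.8^2 = 44859.24
Step 2: n^2 - 1 = 2.5^2 - 1 = 5.25
Step 3: sqrt(5.25) = 2.291288
Step 4: R = 44859.24 / (9.81 * 2.291288) = 1995.7 m

1995.7


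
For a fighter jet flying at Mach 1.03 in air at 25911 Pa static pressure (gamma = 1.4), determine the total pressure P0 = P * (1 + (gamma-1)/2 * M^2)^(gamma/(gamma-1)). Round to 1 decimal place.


Step 1: (gamma-1)/2 * M^2 = 0.2 * 1.0609 = 0.21218
Step 2: 1 + 0.21218 = 1.21218
Step 3: Exponent gamma/(gamma-1) = 3.5
Step 4: P0 = 25911 * 1.21218^3.5 = 50812.3 Pa

50812.3


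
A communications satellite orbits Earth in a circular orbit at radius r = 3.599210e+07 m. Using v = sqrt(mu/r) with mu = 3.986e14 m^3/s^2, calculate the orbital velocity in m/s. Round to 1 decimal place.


Step 1: mu / r = 3.986e14 / 3.599210e+07 = 11074652.4932
Step 2: v = sqrt(11074652.4932) = 3327.9 m/s

3327.9


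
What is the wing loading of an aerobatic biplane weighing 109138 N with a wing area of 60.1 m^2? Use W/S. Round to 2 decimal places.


Step 1: Wing loading = W / S = 109138 / 60.1
Step 2: Wing loading = 1815.94 N/m^2

1815.94


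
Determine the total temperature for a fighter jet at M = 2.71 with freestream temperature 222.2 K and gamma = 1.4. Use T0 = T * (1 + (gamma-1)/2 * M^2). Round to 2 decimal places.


Step 1: (gamma-1)/2 = 0.2
Step 2: M^2 = 7.3441
Step 3: 1 + 0.2 * 7.3441 = 2.46882
Step 4: T0 = 222.2 * 2.46882 = 548.57 K

548.57


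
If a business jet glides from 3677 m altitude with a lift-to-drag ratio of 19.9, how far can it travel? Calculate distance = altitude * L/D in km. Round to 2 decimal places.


Step 1: Glide distance = altitude * L/D = 3677 * 19.9 = 73172.3 m
Step 2: Convert to km: 73172.3 / 1000 = 73.17 km

73.17


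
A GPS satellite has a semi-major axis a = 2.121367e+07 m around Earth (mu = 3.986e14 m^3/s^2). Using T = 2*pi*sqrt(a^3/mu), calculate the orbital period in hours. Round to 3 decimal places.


Step 1: a^3 / mu = 9.546571e+21 / 3.986e14 = 2.395025e+07
Step 2: sqrt(2.395025e+07) = 4893.8997 s
Step 3: T = 2*pi * 4893.8997 = 30749.28 s
Step 4: T in hours = 30749.28 / 3600 = 8.541 hours

8.541


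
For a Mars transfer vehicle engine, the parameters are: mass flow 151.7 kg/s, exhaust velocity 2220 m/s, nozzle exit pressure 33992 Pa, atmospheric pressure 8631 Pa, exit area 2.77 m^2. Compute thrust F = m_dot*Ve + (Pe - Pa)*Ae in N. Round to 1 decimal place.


Step 1: Momentum thrust = m_dot * Ve = 151.7 * 2220 = 336774.0 N
Step 2: Pressure thrust = (Pe - Pa) * Ae = (33992 - 8631) * 2.77 = 70249.97 N
Step 3: Total thrust F = 336774.0 + 70249.97 = 407024.0 N

407024.0


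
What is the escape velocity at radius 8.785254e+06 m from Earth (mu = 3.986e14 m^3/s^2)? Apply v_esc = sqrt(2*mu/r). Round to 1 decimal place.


Step 1: 2*mu/r = 2 * 3.986e14 / 8.785254e+06 = 90742965.4282
Step 2: v_esc = sqrt(90742965.4282) = 9525.9 m/s

9525.9


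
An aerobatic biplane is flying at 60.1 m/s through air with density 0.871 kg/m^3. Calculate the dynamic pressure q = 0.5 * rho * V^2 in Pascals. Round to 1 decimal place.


Step 1: V^2 = 60.1^2 = 3612.01
Step 2: q = 0.5 * 0.871 * 3612.01
Step 3: q = 1573.0 Pa

1573.0


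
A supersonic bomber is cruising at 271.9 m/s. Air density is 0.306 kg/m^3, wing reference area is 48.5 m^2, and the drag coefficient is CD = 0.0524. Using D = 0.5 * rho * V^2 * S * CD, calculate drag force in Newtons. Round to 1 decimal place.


Step 1: Dynamic pressure q = 0.5 * 0.306 * 271.9^2 = 11311.2303 Pa
Step 2: Drag D = q * S * CD = 11311.2303 * 48.5 * 0.0524
Step 3: D = 28746.4 N

28746.4


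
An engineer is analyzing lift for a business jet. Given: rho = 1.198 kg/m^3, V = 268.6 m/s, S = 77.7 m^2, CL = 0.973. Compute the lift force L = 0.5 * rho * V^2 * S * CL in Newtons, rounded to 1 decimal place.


Step 1: Calculate dynamic pressure q = 0.5 * 1.198 * 268.6^2 = 0.5 * 1.198 * 72145.96 = 43215.43 Pa
Step 2: Multiply by wing area and lift coefficient: L = 43215.43 * 77.7 * 0.973
Step 3: L = 3357838.9141 * 0.973 = 3267177.3 N

3267177.3


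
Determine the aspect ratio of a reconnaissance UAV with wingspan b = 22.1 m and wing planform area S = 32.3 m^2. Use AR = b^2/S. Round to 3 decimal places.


Step 1: b^2 = 22.1^2 = 488.41
Step 2: AR = 488.41 / 32.3 = 15.121

15.121


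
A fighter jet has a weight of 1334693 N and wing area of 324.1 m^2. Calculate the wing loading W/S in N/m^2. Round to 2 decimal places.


Step 1: Wing loading = W / S = 1334693 / 324.1
Step 2: Wing loading = 4118.15 N/m^2

4118.15


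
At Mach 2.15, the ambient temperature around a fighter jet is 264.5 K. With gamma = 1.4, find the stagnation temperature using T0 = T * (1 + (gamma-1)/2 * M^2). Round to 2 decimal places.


Step 1: (gamma-1)/2 = 0.2
Step 2: M^2 = 4.6225
Step 3: 1 + 0.2 * 4.6225 = 1.9245
Step 4: T0 = 264.5 * 1.9245 = 509.03 K

509.03


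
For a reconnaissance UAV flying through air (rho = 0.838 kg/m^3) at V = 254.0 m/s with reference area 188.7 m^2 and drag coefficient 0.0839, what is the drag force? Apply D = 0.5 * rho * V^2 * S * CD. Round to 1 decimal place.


Step 1: Dynamic pressure q = 0.5 * 0.838 * 254.0^2 = 27032.204 Pa
Step 2: Drag D = q * S * CD = 27032.204 * 188.7 * 0.0839
Step 3: D = 427972.0 N

427972.0


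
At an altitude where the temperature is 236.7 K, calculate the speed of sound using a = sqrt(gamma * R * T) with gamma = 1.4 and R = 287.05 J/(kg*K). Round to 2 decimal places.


Step 1: gamma * R * T = 1.4 * 287.05 * 236.7 = 95122.629
Step 2: a = sqrt(95122.629) = 308.42 m/s

308.42


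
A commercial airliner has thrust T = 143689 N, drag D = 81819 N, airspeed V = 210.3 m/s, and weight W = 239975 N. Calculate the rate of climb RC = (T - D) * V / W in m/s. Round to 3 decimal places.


Step 1: Excess thrust = T - D = 143689 - 81819 = 61870 N
Step 2: Excess power = 61870 * 210.3 = 13011261.0 W
Step 3: RC = 13011261.0 / 239975 = 54.219 m/s

54.219


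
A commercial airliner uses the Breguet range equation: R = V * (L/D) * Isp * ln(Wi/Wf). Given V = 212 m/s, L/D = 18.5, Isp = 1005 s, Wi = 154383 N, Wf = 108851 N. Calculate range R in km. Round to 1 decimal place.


Step 1: Coefficient = V * (L/D) * Isp = 212 * 18.5 * 1005 = 3941610.0 m
Step 2: Wi/Wf = 154383 / 108851 = 1.418297
Step 3: ln(1.418297) = 0.349457
Step 4: R = 3941610.0 * 0.349457 = 1377421.4 m = 1377.4 km

1377.4


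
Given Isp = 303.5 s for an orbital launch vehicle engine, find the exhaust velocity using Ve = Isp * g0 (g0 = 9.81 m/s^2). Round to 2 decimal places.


Step 1: Ve = Isp * g0 = 303.5 * 9.81
Step 2: Ve = 2977.34 m/s

2977.34


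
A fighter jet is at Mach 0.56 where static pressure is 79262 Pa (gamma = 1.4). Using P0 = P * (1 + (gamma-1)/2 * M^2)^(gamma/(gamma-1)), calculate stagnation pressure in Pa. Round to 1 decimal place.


Step 1: (gamma-1)/2 * M^2 = 0.2 * 0.3136 = 0.06272
Step 2: 1 + 0.06272 = 1.06272
Step 3: Exponent gamma/(gamma-1) = 3.5
Step 4: P0 = 79262 * 1.06272^3.5 = 98068.8 Pa

98068.8


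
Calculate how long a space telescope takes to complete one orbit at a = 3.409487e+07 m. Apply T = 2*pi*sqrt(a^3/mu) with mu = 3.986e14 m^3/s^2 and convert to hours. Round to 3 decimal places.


Step 1: a^3 / mu = 3.963393e+22 / 3.986e14 = 9.943284e+07
Step 2: sqrt(9.943284e+07) = 9971.6014 s
Step 3: T = 2*pi * 9971.6014 = 62653.42 s
Step 4: T in hours = 62653.42 / 3600 = 17.404 hours

17.404


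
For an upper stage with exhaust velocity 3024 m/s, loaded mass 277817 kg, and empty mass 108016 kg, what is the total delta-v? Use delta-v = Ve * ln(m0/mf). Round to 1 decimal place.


Step 1: Mass ratio m0/mf = 277817 / 108016 = 2.571999
Step 2: ln(2.571999) = 0.944683
Step 3: delta-v = 3024 * 0.944683 = 2856.7 m/s

2856.7


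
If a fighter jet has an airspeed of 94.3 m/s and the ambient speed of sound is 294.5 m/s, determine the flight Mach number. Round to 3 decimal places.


Step 1: M = V / a = 94.3 / 294.5
Step 2: M = 0.320

0.320


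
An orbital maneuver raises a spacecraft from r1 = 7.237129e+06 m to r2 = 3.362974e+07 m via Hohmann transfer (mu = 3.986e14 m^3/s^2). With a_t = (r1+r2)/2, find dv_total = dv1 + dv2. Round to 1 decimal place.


Step 1: Transfer semi-major axis a_t = (7.237129e+06 + 3.362974e+07) / 2 = 2.043343e+07 m
Step 2: v1 (circular at r1) = sqrt(mu/r1) = 7421.39 m/s
Step 3: v_t1 = sqrt(mu*(2/r1 - 1/a_t)) = 9520.87 m/s
Step 4: dv1 = |9520.87 - 7421.39| = 2099.47 m/s
Step 5: v2 (circular at r2) = 3442.76 m/s, v_t2 = 2048.89 m/s
Step 6: dv2 = |3442.76 - 2048.89| = 1393.87 m/s
Step 7: Total delta-v = 2099.47 + 1393.87 = 3493.3 m/s

3493.3


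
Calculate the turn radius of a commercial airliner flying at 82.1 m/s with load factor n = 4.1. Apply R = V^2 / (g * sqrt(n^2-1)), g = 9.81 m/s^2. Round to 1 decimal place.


Step 1: V^2 = 82.1^2 = 6740.41
Step 2: n^2 - 1 = 4.1^2 - 1 = 15.81
Step 3: sqrt(15.81) = 3.976179
Step 4: R = 6740.41 / (9.81 * 3.976179) = 172.8 m

172.8


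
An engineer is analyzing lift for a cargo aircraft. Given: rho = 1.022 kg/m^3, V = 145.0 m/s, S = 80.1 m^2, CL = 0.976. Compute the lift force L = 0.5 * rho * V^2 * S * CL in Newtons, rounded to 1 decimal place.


Step 1: Calculate dynamic pressure q = 0.5 * 1.022 * 145.0^2 = 0.5 * 1.022 * 21025.0 = 10743.775 Pa
Step 2: Multiply by wing area and lift coefficient: L = 10743.775 * 80.1 * 0.976
Step 3: L = 860576.3775 * 0.976 = 839922.5 N

839922.5


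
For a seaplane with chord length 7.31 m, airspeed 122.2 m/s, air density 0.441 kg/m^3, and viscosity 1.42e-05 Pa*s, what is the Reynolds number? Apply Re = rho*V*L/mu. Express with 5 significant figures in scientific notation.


Step 1: Numerator = rho * V * L = 0.441 * 122.2 * 7.31 = 393.937362
Step 2: Re = 393.937362 / 1.42e-05
Step 3: Re = 2.7742e+07

2.7742e+07


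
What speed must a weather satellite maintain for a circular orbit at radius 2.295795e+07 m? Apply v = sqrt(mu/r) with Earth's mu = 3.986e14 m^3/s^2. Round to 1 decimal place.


Step 1: mu / r = 3.986e14 / 2.295795e+07 = 17362177.3721
Step 2: v = sqrt(17362177.3721) = 4166.8 m/s

4166.8


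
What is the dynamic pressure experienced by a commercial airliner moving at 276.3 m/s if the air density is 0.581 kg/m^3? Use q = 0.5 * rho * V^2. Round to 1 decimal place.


Step 1: V^2 = 276.3^2 = 76341.69
Step 2: q = 0.5 * 0.581 * 76341.69
Step 3: q = 22177.3 Pa

22177.3


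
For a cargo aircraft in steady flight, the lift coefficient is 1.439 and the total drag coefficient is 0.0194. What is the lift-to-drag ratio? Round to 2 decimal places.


Step 1: L/D = CL / CD = 1.439 / 0.0194
Step 2: L/D = 74.18

74.18


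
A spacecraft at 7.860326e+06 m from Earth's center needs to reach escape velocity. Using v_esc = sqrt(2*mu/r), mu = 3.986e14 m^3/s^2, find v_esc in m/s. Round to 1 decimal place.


Step 1: 2*mu/r = 2 * 3.986e14 / 7.860326e+06 = 101420729.8781
Step 2: v_esc = sqrt(101420729.8781) = 10070.8 m/s

10070.8


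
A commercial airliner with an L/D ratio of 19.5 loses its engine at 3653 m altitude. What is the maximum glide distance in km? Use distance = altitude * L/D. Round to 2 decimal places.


Step 1: Glide distance = altitude * L/D = 3653 * 19.5 = 71233.5 m
Step 2: Convert to km: 71233.5 / 1000 = 71.23 km

71.23


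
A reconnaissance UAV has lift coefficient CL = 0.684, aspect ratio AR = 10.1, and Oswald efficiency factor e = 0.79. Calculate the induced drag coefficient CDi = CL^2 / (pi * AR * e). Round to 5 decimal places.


Step 1: CL^2 = 0.684^2 = 0.467856
Step 2: pi * AR * e = 3.14159 * 10.1 * 0.79 = 25.066768
Step 3: CDi = 0.467856 / 25.066768 = 0.01866

0.01866


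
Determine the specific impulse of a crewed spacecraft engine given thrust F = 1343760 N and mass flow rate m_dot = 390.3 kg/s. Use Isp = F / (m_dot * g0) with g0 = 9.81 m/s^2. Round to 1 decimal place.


Step 1: m_dot * g0 = 390.3 * 9.81 = 3828.84
Step 2: Isp = 1343760 / 3828.84 = 351.0 s

351.0


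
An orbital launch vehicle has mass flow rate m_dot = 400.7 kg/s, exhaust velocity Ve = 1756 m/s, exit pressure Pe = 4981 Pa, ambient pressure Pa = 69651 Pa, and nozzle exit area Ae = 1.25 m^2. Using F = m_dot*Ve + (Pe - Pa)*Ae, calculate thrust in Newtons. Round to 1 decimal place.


Step 1: Momentum thrust = m_dot * Ve = 400.7 * 1756 = 703629.2 N
Step 2: Pressure thrust = (Pe - Pa) * Ae = (4981 - 69651) * 1.25 = -80837.50 N
Step 3: Total thrust F = 703629.2 + -80837.50 = 622791.7 N

622791.7


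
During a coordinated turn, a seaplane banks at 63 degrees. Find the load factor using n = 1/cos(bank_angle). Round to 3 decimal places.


Step 1: Convert 63 degrees to radians = 1.099557
Step 2: cos(63 deg) = 0.45399
Step 3: n = 1 / 0.45399 = 2.203

2.203


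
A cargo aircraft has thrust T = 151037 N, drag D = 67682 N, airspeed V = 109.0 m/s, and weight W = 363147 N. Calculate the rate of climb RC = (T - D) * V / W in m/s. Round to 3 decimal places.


Step 1: Excess thrust = T - D = 151037 - 67682 = 83355 N
Step 2: Excess power = 83355 * 109.0 = 9085695.0 W
Step 3: RC = 9085695.0 / 363147 = 25.019 m/s

25.019


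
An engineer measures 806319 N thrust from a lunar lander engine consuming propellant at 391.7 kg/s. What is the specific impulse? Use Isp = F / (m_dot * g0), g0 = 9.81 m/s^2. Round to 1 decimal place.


Step 1: m_dot * g0 = 391.7 * 9.81 = 3842.58
Step 2: Isp = 806319 / 3842.58 = 209.8 s

209.8


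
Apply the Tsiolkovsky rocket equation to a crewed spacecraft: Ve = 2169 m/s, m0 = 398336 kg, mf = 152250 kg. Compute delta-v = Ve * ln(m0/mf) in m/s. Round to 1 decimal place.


Step 1: Mass ratio m0/mf = 398336 / 152250 = 2.616328
Step 2: ln(2.616328) = 0.961772
Step 3: delta-v = 2169 * 0.961772 = 2086.1 m/s

2086.1


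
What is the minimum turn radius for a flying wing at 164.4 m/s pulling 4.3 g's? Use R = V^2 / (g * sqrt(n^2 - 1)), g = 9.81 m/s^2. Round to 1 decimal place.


Step 1: V^2 = 164.4^2 = 27027.36
Step 2: n^2 - 1 = 4.3^2 - 1 = 17.49
Step 3: sqrt(17.49) = 4.182105
Step 4: R = 27027.36 / (9.81 * 4.182105) = 658.8 m

658.8


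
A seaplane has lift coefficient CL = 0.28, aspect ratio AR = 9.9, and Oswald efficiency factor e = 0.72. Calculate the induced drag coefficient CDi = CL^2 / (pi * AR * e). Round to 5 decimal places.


Step 1: CL^2 = 0.28^2 = 0.0784
Step 2: pi * AR * e = 3.14159 * 9.9 * 0.72 = 22.393272
Step 3: CDi = 0.0784 / 22.393272 = 0.00350

0.00350


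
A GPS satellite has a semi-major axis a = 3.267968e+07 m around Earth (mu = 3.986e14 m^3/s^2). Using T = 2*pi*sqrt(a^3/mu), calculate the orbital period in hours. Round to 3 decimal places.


Step 1: a^3 / mu = 3.490064e+22 / 3.986e14 = 8.755805e+07
Step 2: sqrt(8.755805e+07) = 9357.246 s
Step 3: T = 2*pi * 9357.246 = 58793.31 s
Step 4: T in hours = 58793.31 / 3600 = 16.331 hours

16.331


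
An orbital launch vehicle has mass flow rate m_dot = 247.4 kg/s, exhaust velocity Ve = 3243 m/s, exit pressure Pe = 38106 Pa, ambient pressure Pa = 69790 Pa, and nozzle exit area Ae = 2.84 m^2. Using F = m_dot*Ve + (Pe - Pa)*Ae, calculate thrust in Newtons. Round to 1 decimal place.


Step 1: Momentum thrust = m_dot * Ve = 247.4 * 3243 = 802318.2 N
Step 2: Pressure thrust = (Pe - Pa) * Ae = (38106 - 69790) * 2.84 = -89982.56 N
Step 3: Total thrust F = 802318.2 + -89982.56 = 712335.6 N

712335.6


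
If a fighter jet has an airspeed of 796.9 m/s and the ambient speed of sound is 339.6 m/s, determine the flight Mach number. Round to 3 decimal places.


Step 1: M = V / a = 796.9 / 339.6
Step 2: M = 2.347

2.347


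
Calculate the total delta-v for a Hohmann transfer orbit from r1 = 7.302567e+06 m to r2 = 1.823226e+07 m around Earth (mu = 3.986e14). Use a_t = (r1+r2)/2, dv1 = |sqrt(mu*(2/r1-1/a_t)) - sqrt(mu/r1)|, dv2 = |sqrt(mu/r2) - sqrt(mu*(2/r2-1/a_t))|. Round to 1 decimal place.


Step 1: Transfer semi-major axis a_t = (7.302567e+06 + 1.823226e+07) / 2 = 1.276741e+07 m
Step 2: v1 (circular at r1) = sqrt(mu/r1) = 7388.07 m/s
Step 3: v_t1 = sqrt(mu*(2/r1 - 1/a_t)) = 8828.76 m/s
Step 4: dv1 = |8828.76 - 7388.07| = 1440.69 m/s
Step 5: v2 (circular at r2) = 4675.72 m/s, v_t2 = 3536.18 m/s
Step 6: dv2 = |4675.72 - 3536.18| = 1139.54 m/s
Step 7: Total delta-v = 1440.69 + 1139.54 = 2580.2 m/s

2580.2


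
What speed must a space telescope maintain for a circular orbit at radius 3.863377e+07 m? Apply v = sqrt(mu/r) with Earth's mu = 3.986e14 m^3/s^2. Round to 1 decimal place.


Step 1: mu / r = 3.986e14 / 3.863377e+07 = 10317398.4832
Step 2: v = sqrt(10317398.4832) = 3212.1 m/s

3212.1


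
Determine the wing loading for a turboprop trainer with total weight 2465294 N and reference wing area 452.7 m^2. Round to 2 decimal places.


Step 1: Wing loading = W / S = 2465294 / 452.7
Step 2: Wing loading = 5445.76 N/m^2

5445.76


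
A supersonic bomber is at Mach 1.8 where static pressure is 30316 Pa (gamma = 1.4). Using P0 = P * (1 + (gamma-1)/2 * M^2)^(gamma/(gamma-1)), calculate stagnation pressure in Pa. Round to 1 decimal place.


Step 1: (gamma-1)/2 * M^2 = 0.2 * 3.24 = 0.648
Step 2: 1 + 0.648 = 1.648
Step 3: Exponent gamma/(gamma-1) = 3.5
Step 4: P0 = 30316 * 1.648^3.5 = 174189.6 Pa

174189.6


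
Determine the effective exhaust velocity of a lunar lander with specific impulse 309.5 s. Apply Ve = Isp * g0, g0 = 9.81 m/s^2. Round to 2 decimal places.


Step 1: Ve = Isp * g0 = 309.5 * 9.81
Step 2: Ve = 3036.20 m/s

3036.20


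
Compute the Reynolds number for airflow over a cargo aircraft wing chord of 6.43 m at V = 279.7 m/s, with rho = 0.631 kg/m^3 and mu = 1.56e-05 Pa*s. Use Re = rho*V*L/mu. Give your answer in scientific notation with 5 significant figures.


Step 1: Numerator = rho * V * L = 0.631 * 279.7 * 6.43 = 1134.835201
Step 2: Re = 1134.835201 / 1.56e-05
Step 3: Re = 7.2746e+07

7.2746e+07


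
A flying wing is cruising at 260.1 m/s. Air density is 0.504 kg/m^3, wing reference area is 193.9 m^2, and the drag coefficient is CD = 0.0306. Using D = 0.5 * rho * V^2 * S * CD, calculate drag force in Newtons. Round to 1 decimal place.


Step 1: Dynamic pressure q = 0.5 * 0.504 * 260.1^2 = 17048.3065 Pa
Step 2: Drag D = q * S * CD = 17048.3065 * 193.9 * 0.0306
Step 3: D = 101153.4 N

101153.4


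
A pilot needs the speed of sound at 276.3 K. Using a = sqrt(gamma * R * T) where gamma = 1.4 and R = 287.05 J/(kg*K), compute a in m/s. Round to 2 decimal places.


Step 1: gamma * R * T = 1.4 * 287.05 * 276.3 = 111036.681
Step 2: a = sqrt(111036.681) = 333.22 m/s

333.22


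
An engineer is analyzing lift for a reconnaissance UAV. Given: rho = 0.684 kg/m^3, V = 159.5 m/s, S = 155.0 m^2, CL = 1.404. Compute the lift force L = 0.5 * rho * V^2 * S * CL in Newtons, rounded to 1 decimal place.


Step 1: Calculate dynamic pressure q = 0.5 * 0.684 * 159.5^2 = 0.5 * 0.684 * 25440.25 = 8700.5655 Pa
Step 2: Multiply by wing area and lift coefficient: L = 8700.5655 * 155.0 * 1.404
Step 3: L = 1348587.6525 * 1.404 = 1893417.1 N

1893417.1


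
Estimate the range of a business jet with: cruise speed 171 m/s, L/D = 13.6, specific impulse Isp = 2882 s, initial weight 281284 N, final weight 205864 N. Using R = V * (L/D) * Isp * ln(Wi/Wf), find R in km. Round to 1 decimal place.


Step 1: Coefficient = V * (L/D) * Isp = 171 * 13.6 * 2882 = 6702379.2 m
Step 2: Wi/Wf = 281284 / 205864 = 1.366358
Step 3: ln(1.366358) = 0.312149
Step 4: R = 6702379.2 * 0.312149 = 2092141.5 m = 2092.1 km

2092.1


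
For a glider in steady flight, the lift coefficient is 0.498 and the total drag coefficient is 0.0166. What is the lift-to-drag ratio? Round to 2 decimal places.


Step 1: L/D = CL / CD = 0.498 / 0.0166
Step 2: L/D = 30.00

30.00


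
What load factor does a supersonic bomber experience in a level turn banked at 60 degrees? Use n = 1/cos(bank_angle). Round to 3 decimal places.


Step 1: Convert 60 degrees to radians = 1.047198
Step 2: cos(60 deg) = 0.5
Step 3: n = 1 / 0.5 = 2.000

2.000


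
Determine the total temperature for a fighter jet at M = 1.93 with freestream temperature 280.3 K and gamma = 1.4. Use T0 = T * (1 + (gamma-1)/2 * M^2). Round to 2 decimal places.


Step 1: (gamma-1)/2 = 0.2
Step 2: M^2 = 3.7249
Step 3: 1 + 0.2 * 3.7249 = 1.74498
Step 4: T0 = 280.3 * 1.74498 = 489.12 K

489.12


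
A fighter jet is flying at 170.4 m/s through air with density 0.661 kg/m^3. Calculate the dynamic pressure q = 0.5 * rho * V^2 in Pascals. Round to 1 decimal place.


Step 1: V^2 = 170.4^2 = 29036.16
Step 2: q = 0.5 * 0.661 * 29036.16
Step 3: q = 9596.5 Pa

9596.5


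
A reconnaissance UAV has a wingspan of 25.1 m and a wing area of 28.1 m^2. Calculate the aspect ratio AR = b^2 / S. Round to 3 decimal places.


Step 1: b^2 = 25.1^2 = 630.01
Step 2: AR = 630.01 / 28.1 = 22.420

22.420


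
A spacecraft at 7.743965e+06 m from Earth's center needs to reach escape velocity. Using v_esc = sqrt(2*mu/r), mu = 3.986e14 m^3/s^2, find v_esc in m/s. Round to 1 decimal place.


Step 1: 2*mu/r = 2 * 3.986e14 / 7.743965e+06 = 102944680.1477
Step 2: v_esc = sqrt(102944680.1477) = 10146.2 m/s

10146.2


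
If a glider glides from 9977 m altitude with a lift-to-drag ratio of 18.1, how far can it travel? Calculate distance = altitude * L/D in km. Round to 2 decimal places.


Step 1: Glide distance = altitude * L/D = 9977 * 18.1 = 180583.7 m
Step 2: Convert to km: 180583.7 / 1000 = 180.58 km

180.58


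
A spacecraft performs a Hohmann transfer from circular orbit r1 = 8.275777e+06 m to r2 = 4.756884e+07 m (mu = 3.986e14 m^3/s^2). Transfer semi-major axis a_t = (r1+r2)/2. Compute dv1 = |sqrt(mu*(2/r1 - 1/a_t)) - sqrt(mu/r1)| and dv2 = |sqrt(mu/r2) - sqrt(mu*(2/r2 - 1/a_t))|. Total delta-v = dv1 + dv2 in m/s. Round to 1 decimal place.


Step 1: Transfer semi-major axis a_t = (8.275777e+06 + 4.756884e+07) / 2 = 2.792231e+07 m
Step 2: v1 (circular at r1) = sqrt(mu/r1) = 6940.08 m/s
Step 3: v_t1 = sqrt(mu*(2/r1 - 1/a_t)) = 9058.37 m/s
Step 4: dv1 = |9058.37 - 6940.08| = 2118.29 m/s
Step 5: v2 (circular at r2) = 2894.73 m/s, v_t2 = 1575.93 m/s
Step 6: dv2 = |2894.73 - 1575.93| = 1318.8 m/s
Step 7: Total delta-v = 2118.29 + 1318.8 = 3437.1 m/s

3437.1


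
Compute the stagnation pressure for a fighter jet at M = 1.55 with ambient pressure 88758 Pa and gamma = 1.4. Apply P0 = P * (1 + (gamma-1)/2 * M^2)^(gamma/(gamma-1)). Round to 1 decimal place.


Step 1: (gamma-1)/2 * M^2 = 0.2 * 2.4025 = 0.4805
Step 2: 1 + 0.4805 = 1.4805
Step 3: Exponent gamma/(gamma-1) = 3.5
Step 4: P0 = 88758 * 1.4805^3.5 = 350458.8 Pa

350458.8


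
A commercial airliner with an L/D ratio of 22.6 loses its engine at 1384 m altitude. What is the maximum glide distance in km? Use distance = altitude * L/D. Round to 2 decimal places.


Step 1: Glide distance = altitude * L/D = 1384 * 22.6 = 31278.4 m
Step 2: Convert to km: 31278.4 / 1000 = 31.28 km

31.28


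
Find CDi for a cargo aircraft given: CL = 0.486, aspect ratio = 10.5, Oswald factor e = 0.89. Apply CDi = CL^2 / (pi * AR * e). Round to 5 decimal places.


Step 1: CL^2 = 0.486^2 = 0.236196
Step 2: pi * AR * e = 3.14159 * 10.5 * 0.89 = 29.358183
Step 3: CDi = 0.236196 / 29.358183 = 0.00805

0.00805


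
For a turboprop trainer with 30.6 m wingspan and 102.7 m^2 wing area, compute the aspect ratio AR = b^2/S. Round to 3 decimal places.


Step 1: b^2 = 30.6^2 = 936.36
Step 2: AR = 936.36 / 102.7 = 9.117

9.117


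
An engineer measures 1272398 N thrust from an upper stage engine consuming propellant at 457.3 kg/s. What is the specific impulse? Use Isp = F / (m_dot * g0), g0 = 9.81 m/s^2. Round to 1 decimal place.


Step 1: m_dot * g0 = 457.3 * 9.81 = 4486.11
Step 2: Isp = 1272398 / 4486.11 = 283.6 s

283.6


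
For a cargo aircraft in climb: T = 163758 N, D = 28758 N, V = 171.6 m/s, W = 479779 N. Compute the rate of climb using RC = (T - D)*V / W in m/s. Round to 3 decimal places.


Step 1: Excess thrust = T - D = 163758 - 28758 = 135000 N
Step 2: Excess power = 135000 * 171.6 = 23166000.0 W
Step 3: RC = 23166000.0 / 479779 = 48.285 m/s

48.285


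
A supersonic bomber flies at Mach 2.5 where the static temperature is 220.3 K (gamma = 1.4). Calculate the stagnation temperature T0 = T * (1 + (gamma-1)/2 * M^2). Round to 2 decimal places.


Step 1: (gamma-1)/2 = 0.2
Step 2: M^2 = 6.25
Step 3: 1 + 0.2 * 6.25 = 2.25
Step 4: T0 = 220.3 * 2.25 = 495.68 K

495.68


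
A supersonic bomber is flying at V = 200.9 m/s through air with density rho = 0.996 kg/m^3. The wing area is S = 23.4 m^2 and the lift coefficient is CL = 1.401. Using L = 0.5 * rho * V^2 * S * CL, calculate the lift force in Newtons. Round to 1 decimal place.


Step 1: Calculate dynamic pressure q = 0.5 * 0.996 * 200.9^2 = 0.5 * 0.996 * 40360.81 = 20099.6834 Pa
Step 2: Multiply by wing area and lift coefficient: L = 20099.6834 * 23.4 * 1.401
Step 3: L = 470332.5911 * 1.401 = 658936.0 N

658936.0


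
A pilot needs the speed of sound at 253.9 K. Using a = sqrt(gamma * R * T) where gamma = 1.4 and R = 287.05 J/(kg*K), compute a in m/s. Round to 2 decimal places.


Step 1: gamma * R * T = 1.4 * 287.05 * 253.9 = 102034.793
Step 2: a = sqrt(102034.793) = 319.43 m/s

319.43


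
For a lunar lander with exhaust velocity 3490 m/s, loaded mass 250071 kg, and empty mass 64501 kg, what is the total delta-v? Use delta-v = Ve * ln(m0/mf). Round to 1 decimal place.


Step 1: Mass ratio m0/mf = 250071 / 64501 = 3.87701
Step 2: ln(3.87701) = 1.355064
Step 3: delta-v = 3490 * 1.355064 = 4729.2 m/s

4729.2


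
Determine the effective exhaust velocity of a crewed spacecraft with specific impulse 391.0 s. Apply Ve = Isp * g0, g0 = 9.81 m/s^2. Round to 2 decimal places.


Step 1: Ve = Isp * g0 = 391.0 * 9.81
Step 2: Ve = 3835.71 m/s

3835.71


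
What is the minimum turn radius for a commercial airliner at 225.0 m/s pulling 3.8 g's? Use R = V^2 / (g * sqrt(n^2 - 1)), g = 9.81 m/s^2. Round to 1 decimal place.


Step 1: V^2 = 225.0^2 = 50625.0
Step 2: n^2 - 1 = 3.8^2 - 1 = 13.44
Step 3: sqrt(13.44) = 3.666061
Step 4: R = 50625.0 / (9.81 * 3.666061) = 1407.7 m

1407.7


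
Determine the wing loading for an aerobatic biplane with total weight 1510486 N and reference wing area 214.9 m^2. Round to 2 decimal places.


Step 1: Wing loading = W / S = 1510486 / 214.9
Step 2: Wing loading = 7028.79 N/m^2

7028.79


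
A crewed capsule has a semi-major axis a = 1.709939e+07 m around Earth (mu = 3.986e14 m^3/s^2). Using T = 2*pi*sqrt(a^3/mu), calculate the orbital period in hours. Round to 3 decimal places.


Step 1: a^3 / mu = 4.999676e+21 / 3.986e14 = 1.254309e+07
Step 2: sqrt(1.254309e+07) = 3541.6226 s
Step 3: T = 2*pi * 3541.6226 = 22252.67 s
Step 4: T in hours = 22252.67 / 3600 = 6.181 hours

6.181


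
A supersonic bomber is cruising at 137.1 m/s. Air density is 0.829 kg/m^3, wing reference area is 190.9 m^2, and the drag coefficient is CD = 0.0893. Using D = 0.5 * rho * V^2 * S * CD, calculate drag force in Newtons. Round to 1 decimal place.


Step 1: Dynamic pressure q = 0.5 * 0.829 * 137.1^2 = 7791.1119 Pa
Step 2: Drag D = q * S * CD = 7791.1119 * 190.9 * 0.0893
Step 3: D = 132818.0 N

132818.0


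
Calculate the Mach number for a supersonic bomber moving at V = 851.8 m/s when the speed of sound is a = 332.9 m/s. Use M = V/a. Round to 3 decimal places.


Step 1: M = V / a = 851.8 / 332.9
Step 2: M = 2.559

2.559


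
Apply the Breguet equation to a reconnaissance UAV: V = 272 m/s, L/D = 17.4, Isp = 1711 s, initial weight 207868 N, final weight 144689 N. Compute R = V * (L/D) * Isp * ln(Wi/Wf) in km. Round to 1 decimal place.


Step 1: Coefficient = V * (L/D) * Isp = 272 * 17.4 * 1711 = 8097820.8 m
Step 2: Wi/Wf = 207868 / 144689 = 1.436654
Step 3: ln(1.436654) = 0.362317
Step 4: R = 8097820.8 * 0.362317 = 2933975.3 m = 2934.0 km

2934.0


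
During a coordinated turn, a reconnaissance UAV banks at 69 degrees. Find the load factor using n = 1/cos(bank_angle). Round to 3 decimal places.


Step 1: Convert 69 degrees to radians = 1.204277
Step 2: cos(69 deg) = 0.358368
Step 3: n = 1 / 0.358368 = 2.790

2.790


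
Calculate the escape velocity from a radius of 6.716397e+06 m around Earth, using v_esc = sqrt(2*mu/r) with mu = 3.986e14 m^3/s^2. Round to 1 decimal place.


Step 1: 2*mu/r = 2 * 3.986e14 / 6.716397e+06 = 118694591.7581
Step 2: v_esc = sqrt(118694591.7581) = 10894.7 m/s

10894.7


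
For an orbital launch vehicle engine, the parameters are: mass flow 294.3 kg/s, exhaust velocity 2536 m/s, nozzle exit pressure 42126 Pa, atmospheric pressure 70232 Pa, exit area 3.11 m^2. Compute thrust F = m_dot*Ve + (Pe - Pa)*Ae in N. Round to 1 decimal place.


Step 1: Momentum thrust = m_dot * Ve = 294.3 * 2536 = 746344.8 N
Step 2: Pressure thrust = (Pe - Pa) * Ae = (42126 - 70232) * 3.11 = -87409.66 N
Step 3: Total thrust F = 746344.8 + -87409.66 = 658935.1 N

658935.1


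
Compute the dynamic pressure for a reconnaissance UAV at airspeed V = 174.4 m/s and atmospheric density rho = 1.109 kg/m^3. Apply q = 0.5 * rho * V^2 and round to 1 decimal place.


Step 1: V^2 = 174.4^2 = 30415.36
Step 2: q = 0.5 * 1.109 * 30415.36
Step 3: q = 16865.3 Pa

16865.3


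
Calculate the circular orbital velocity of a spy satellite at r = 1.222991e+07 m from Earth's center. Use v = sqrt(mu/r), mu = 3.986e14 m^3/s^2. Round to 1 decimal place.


Step 1: mu / r = 3.986e14 / 1.222991e+07 = 32592226.7621
Step 2: v = sqrt(32592226.7621) = 5709.0 m/s

5709.0


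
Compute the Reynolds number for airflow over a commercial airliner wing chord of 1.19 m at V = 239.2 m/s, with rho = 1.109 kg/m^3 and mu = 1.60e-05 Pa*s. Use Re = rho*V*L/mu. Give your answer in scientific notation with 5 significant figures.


Step 1: Numerator = rho * V * L = 1.109 * 239.2 * 1.19 = 315.674632
Step 2: Re = 315.674632 / 1.60e-05
Step 3: Re = 1.9730e+07

1.9730e+07


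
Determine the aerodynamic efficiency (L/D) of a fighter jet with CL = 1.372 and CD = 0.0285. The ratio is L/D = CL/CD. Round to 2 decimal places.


Step 1: L/D = CL / CD = 1.372 / 0.0285
Step 2: L/D = 48.14

48.14


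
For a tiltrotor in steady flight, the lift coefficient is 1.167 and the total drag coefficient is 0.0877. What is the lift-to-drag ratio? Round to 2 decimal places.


Step 1: L/D = CL / CD = 1.167 / 0.0877
Step 2: L/D = 13.31

13.31


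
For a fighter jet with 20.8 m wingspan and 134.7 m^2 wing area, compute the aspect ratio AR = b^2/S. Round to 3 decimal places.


Step 1: b^2 = 20.8^2 = 432.64
Step 2: AR = 432.64 / 134.7 = 3.212

3.212


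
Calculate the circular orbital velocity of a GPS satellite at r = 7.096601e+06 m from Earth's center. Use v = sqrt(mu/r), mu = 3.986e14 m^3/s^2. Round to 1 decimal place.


Step 1: mu / r = 3.986e14 / 7.096601e+06 = 56167734.3844
Step 2: v = sqrt(56167734.3844) = 7494.5 m/s

7494.5


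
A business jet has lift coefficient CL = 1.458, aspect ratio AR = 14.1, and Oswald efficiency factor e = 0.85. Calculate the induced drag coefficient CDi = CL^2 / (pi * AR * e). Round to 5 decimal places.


Step 1: CL^2 = 1.458^2 = 2.125764
Step 2: pi * AR * e = 3.14159 * 14.1 * 0.85 = 37.651988
Step 3: CDi = 2.125764 / 37.651988 = 0.05646

0.05646


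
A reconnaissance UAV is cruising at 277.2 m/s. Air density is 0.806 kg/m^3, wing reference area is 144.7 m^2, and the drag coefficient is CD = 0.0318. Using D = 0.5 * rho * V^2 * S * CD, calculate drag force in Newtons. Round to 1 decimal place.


Step 1: Dynamic pressure q = 0.5 * 0.806 * 277.2^2 = 30966.4555 Pa
Step 2: Drag D = q * S * CD = 30966.4555 * 144.7 * 0.0318
Step 3: D = 142490.9 N

142490.9


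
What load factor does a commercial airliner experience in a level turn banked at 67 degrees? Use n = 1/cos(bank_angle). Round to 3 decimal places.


Step 1: Convert 67 degrees to radians = 1.169371
Step 2: cos(67 deg) = 0.390731
Step 3: n = 1 / 0.390731 = 2.559

2.559


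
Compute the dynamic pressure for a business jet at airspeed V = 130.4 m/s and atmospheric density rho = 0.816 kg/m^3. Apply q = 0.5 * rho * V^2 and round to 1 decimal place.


Step 1: V^2 = 130.4^2 = 17004.16
Step 2: q = 0.5 * 0.816 * 17004.16
Step 3: q = 6937.7 Pa

6937.7


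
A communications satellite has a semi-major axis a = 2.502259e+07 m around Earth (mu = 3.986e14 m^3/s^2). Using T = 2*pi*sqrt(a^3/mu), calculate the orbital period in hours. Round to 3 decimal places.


Step 1: a^3 / mu = 1.566739e+22 / 3.986e14 = 3.930606e+07
Step 2: sqrt(3.930606e+07) = 6269.4543 s
Step 3: T = 2*pi * 6269.4543 = 39392.14 s
Step 4: T in hours = 39392.14 / 3600 = 10.942 hours

10.942


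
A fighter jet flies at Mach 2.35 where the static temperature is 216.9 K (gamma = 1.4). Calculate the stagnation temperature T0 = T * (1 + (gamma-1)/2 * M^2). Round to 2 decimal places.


Step 1: (gamma-1)/2 = 0.2
Step 2: M^2 = 5.5225
Step 3: 1 + 0.2 * 5.5225 = 2.1045
Step 4: T0 = 216.9 * 2.1045 = 456.47 K

456.47


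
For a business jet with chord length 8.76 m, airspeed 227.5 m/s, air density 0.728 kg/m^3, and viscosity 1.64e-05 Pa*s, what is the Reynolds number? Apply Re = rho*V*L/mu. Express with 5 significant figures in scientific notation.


Step 1: Numerator = rho * V * L = 0.728 * 227.5 * 8.76 = 1450.8312
Step 2: Re = 1450.8312 / 1.64e-05
Step 3: Re = 8.8465e+07

8.8465e+07


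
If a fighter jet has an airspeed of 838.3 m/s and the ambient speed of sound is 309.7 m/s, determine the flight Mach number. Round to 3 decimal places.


Step 1: M = V / a = 838.3 / 309.7
Step 2: M = 2.707

2.707


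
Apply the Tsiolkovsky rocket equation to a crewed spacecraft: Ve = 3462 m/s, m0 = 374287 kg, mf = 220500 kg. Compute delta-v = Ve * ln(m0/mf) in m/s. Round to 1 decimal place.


Step 1: Mass ratio m0/mf = 374287 / 220500 = 1.697447
Step 2: ln(1.697447) = 0.529125
Step 3: delta-v = 3462 * 0.529125 = 1831.8 m/s

1831.8
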